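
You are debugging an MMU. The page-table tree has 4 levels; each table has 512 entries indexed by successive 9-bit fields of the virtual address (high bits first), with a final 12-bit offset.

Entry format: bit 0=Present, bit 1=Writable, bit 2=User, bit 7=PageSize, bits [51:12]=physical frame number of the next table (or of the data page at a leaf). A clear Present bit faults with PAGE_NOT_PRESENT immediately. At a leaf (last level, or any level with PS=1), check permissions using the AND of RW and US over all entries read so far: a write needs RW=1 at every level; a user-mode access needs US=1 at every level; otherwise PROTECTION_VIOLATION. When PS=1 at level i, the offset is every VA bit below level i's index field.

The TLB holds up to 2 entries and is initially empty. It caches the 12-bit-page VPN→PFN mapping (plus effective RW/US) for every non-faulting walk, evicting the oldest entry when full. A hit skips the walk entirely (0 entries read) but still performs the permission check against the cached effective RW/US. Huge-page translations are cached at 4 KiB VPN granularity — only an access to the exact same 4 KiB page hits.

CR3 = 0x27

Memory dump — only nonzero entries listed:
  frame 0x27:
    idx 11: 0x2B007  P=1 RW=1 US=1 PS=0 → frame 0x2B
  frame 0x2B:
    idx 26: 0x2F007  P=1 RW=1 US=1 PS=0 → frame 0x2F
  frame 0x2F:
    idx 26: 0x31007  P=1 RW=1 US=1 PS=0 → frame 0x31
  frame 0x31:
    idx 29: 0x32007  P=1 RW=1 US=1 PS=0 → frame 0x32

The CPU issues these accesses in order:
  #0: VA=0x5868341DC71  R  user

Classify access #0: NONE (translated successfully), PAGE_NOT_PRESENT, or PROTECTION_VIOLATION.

Per-access translation:
#0 VA=0x5868341DC71 (r,user):
  L0: frame=0x27 idx=11 entry=0x2B007 [P=1 RW=1 US=1 PS=0]
  L1: frame=0x2B idx=26 entry=0x2F007 [P=1 RW=1 US=1 PS=0]
  L2: frame=0x2F idx=26 entry=0x31007 [P=1 RW=1 US=1 PS=0]
  L3: frame=0x31 idx=29 entry=0x32007 [P=1 RW=1 US=1 PS=0]
  → PA=0x32C71  (4 entries read)

Access #0 fault: NONE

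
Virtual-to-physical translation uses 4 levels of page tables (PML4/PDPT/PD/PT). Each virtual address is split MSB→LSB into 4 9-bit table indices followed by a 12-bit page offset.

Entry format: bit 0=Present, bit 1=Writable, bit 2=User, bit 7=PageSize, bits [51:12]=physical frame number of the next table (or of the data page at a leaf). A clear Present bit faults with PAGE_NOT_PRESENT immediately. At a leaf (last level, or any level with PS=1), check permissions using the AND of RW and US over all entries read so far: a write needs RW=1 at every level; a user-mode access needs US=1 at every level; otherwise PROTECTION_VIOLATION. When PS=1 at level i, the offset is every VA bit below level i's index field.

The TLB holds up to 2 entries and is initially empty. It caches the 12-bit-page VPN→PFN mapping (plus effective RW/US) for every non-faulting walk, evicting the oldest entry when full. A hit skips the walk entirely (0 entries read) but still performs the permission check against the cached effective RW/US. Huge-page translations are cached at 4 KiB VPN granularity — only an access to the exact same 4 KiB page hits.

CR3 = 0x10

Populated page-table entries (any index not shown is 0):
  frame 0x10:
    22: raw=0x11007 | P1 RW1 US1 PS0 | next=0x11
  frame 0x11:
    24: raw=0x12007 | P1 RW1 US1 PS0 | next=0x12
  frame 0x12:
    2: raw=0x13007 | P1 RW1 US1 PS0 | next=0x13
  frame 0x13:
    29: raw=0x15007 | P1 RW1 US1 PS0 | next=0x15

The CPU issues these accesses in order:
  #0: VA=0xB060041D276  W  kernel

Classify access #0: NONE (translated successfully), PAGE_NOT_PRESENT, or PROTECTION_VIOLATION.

Walk each access:
#0 VA=0xB060041D276 (w,kernel):
  L0 @0x10[22] → 0x11007  P=1,RW=1,US=1,PS=0
  L1 @0x11[24] → 0x12007  P=1,RW=1,US=1,PS=0
  L2 @0x12[2] → 0x13007  P=1,RW=1,US=1,PS=0
  L3 @0x13[29] → 0x15007  P=1,RW=1,US=1,PS=0
  → PA=0x15276  (4 entries read)

Access #0 fault: NONE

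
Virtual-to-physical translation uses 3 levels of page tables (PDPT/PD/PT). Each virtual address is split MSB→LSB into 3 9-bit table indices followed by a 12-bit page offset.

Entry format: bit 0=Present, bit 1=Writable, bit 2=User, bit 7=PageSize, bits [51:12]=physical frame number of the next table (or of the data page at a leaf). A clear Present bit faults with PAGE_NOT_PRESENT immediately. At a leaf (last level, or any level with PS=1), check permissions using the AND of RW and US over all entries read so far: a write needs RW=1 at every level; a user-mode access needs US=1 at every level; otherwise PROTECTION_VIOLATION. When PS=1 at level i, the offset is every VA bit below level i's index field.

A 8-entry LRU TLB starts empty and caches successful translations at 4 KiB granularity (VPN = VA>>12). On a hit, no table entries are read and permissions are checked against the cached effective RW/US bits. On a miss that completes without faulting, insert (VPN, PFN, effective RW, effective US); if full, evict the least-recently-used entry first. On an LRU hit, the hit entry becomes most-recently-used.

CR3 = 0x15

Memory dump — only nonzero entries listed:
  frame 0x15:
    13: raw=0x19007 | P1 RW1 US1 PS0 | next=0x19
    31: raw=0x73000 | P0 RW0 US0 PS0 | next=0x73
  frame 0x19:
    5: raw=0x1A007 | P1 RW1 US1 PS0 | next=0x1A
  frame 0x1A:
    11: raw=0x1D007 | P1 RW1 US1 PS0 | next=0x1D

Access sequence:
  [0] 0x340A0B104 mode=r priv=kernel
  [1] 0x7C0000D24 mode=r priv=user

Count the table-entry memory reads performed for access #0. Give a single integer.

Trace:
#0 VA=0x340A0B104 (r,kernel):
  L0: frame=0x15 idx=13 entry=0x19007 [P=1 RW=1 US=1 PS=0]
  L1: frame=0x19 idx=5 entry=0x1A007 [P=1 RW=1 US=1 PS=0]
  L2: frame=0x1A idx=11 entry=0x1D007 [P=1 RW=1 US=1 PS=0]
  ⇒ phys 0x1D104  [3 reads]
#1 VA=0x7C0000D24 (r,user):
  L0: frame=0x15 idx=31 entry=0x73000 [P=0 RW=0 US=0 PS=0]
  → PAGE_NOT_PRESENT  (1 entries read)

Entries read for #0: 3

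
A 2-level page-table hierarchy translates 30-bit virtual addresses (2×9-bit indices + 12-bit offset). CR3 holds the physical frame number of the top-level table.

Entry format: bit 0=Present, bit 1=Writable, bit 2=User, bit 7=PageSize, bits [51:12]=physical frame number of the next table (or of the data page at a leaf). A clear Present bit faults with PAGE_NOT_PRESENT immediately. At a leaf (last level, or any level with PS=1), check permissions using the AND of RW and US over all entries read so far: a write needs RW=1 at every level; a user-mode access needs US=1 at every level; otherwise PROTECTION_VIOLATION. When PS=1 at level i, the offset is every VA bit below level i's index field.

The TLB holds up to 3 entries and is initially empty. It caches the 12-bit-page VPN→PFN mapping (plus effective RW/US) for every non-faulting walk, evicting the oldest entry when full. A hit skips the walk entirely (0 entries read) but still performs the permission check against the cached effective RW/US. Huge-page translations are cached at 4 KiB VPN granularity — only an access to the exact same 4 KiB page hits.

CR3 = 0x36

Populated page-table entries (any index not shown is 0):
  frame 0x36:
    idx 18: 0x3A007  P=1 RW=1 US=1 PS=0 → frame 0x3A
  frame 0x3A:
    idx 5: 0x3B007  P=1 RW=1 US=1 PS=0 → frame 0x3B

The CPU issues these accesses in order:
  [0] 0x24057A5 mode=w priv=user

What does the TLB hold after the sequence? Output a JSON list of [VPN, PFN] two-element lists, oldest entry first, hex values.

Trace:
#0 VA=0x24057A5 (w,user):
  [0] read 0x36 idx=18: raw=0x3A007 flags P=1 W=1 U=1 S=0
  [1] read 0x3A idx=5: raw=0x3B007 flags P=1 W=1 U=1 S=0
  ⇒ phys 0x3B7A5  [2 reads]

TLB: [["0x2405", "0x3B"]]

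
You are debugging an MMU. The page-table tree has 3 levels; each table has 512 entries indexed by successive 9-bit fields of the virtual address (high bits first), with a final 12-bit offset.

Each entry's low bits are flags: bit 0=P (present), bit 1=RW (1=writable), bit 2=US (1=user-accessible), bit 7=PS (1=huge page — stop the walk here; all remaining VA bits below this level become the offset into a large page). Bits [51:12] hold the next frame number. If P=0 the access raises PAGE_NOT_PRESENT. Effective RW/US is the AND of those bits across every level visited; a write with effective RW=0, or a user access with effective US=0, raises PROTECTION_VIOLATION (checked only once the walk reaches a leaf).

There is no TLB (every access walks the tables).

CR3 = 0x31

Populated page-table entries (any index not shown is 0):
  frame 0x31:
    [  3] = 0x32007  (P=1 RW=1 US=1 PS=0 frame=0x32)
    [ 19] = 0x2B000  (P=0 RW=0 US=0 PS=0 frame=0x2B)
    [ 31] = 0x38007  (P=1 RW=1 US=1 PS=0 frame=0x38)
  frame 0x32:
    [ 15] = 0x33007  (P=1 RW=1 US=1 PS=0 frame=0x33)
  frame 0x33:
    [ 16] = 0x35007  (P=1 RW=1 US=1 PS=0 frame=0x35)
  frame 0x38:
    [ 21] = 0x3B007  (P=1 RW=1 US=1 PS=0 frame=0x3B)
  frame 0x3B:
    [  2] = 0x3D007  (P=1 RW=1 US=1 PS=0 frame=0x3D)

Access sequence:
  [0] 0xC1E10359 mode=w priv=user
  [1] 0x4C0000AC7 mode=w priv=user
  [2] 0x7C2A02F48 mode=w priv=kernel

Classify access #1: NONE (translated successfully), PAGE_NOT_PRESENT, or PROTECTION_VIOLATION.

Walk each access:
#0 VA=0xC1E10359 (w,user):
  lvl0: tbl 0x31, slot 3 ⇒ 0x32007 (P1/RW1/US1/PS0)
  lvl1: tbl 0x32, slot 15 ⇒ 0x33007 (P1/RW1/US1/PS0)
  lvl2: tbl 0x33, slot 16 ⇒ 0x35007 (P1/RW1/US1/PS0)
  → PA=0x35359  (3 entries read)
#1 VA=0x4C0000AC7 (w,user):
  lvl0: tbl 0x31, slot 19 ⇒ 0x2B000 (P0/RW0/US0/PS0)
  → PAGE_NOT_PRESENT  (1 entries read)
#2 VA=0x7C2A02F48 (w,kernel):
  lvl0: tbl 0x31, slot 31 ⇒ 0x38007 (P1/RW1/US1/PS0)
  lvl1: tbl 0x38, slot 21 ⇒ 0x3B007 (P1/RW1/US1/PS0)
  lvl2: tbl 0x3B, slot 2 ⇒ 0x3D007 (P1/RW1/US1/PS0)
  → PA=0x3DF48  (3 entries read)

Access #1 fault: PAGE_NOT_PRESENT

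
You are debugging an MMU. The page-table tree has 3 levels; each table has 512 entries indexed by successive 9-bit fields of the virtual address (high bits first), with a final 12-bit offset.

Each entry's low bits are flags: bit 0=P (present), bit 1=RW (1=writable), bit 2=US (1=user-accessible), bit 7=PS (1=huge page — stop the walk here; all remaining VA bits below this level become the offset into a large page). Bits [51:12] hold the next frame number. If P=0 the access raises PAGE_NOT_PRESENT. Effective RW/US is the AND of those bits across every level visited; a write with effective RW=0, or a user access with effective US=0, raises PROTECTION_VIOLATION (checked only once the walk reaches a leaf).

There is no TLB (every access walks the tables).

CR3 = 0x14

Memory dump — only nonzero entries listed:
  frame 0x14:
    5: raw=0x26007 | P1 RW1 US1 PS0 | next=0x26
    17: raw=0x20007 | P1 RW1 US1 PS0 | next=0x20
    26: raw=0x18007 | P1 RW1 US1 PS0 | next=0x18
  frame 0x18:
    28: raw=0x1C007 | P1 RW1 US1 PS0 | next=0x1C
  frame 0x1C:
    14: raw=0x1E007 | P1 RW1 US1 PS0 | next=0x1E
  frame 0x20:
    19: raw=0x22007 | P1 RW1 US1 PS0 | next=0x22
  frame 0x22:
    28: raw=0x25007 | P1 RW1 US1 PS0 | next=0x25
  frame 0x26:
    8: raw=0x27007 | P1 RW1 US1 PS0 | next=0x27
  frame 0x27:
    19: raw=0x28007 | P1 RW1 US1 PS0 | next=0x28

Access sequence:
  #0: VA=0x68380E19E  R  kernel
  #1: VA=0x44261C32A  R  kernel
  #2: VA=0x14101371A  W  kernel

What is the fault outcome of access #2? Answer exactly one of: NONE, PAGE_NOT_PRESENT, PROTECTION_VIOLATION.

Trace:
#0 VA=0x68380E19E (r,kernel):
  L0 @0x14[26] → 0x18007  P=1,RW=1,US=1,PS=0
  L1 @0x18[28] → 0x1C007  P=1,RW=1,US=1,PS=0
  L2 @0x1C[14] → 0x1E007  P=1,RW=1,US=1,PS=0
  → PA=0x1E19E  (3 entries read)
#1 VA=0x44261C32A (r,kernel):
  L0 @0x14[17] → 0x20007  P=1,RW=1,US=1,PS=0
  L1 @0x20[19] → 0x22007  P=1,RW=1,US=1,PS=0
  L2 @0x22[28] → 0x25007  P=1,RW=1,US=1,PS=0
  → PA=0x2532A  (3 entries read)
#2 VA=0x14101371A (w,kernel):
  L0 @0x14[5] → 0x26007  P=1,RW=1,US=1,PS=0
  L1 @0x26[8] → 0x27007  P=1,RW=1,US=1,PS=0
  L2 @0x27[19] → 0x28007  P=1,RW=1,US=1,PS=0
  → PA=0x2871A  (3 entries read)

Access #2 fault: NONE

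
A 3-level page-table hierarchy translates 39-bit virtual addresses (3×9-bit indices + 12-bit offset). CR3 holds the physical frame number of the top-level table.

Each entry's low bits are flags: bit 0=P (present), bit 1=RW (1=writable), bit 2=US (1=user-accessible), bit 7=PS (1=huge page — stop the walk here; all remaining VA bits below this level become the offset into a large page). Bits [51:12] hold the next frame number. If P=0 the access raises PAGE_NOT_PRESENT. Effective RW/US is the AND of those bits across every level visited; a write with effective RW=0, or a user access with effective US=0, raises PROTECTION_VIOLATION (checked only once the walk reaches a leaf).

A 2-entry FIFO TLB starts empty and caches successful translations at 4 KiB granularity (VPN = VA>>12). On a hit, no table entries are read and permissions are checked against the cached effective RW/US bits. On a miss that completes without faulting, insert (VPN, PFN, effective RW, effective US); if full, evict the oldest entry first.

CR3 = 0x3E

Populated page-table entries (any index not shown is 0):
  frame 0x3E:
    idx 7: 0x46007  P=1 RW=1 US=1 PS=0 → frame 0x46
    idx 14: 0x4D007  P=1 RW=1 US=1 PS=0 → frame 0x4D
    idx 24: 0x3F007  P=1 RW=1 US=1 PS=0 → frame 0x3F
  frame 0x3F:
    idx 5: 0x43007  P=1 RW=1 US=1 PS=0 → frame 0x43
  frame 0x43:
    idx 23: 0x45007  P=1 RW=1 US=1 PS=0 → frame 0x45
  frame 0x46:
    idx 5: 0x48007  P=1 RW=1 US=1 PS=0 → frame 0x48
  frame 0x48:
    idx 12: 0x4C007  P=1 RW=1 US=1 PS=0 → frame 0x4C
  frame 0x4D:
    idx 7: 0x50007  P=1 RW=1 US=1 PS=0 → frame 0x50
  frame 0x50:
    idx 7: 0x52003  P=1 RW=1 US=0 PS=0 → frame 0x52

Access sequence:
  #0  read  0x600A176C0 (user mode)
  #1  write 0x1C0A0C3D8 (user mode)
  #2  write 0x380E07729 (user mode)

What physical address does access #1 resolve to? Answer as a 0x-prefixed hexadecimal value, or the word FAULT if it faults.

Trace:
#0 VA=0x600A176C0 (r,user):
  L0 @0x3E[24] → 0x3F007  P=1,RW=1,US=1,PS=0
  L1 @0x3F[5] → 0x43007  P=1,RW=1,US=1,PS=0
  L2 @0x43[23] → 0x45007  P=1,RW=1,US=1,PS=0
  ⇒ phys 0x456C0  [3 reads]
#1 VA=0x1C0A0C3D8 (w,user):
  L0 @0x3E[7] → 0x46007  P=1,RW=1,US=1,PS=0
  L1 @0x46[5] → 0x48007  P=1,RW=1,US=1,PS=0
  L2 @0x48[12] → 0x4C007  P=1,RW=1,US=1,PS=0
  ⇒ phys 0x4C3D8  [3 reads]
#2 VA=0x380E07729 (w,user):
  L0 @0x3E[14] → 0x4D007  P=1,RW=1,US=1,PS=0
  L1 @0x4D[7] → 0x50007  P=1,RW=1,US=1,PS=0
  L2 @0x50[7] → 0x52003  P=1,RW=1,US=0,PS=0
  ⇒ fault: PROTECTION_VIOLATION  — 3 lookups

Access #1 PA: 0x4C3D8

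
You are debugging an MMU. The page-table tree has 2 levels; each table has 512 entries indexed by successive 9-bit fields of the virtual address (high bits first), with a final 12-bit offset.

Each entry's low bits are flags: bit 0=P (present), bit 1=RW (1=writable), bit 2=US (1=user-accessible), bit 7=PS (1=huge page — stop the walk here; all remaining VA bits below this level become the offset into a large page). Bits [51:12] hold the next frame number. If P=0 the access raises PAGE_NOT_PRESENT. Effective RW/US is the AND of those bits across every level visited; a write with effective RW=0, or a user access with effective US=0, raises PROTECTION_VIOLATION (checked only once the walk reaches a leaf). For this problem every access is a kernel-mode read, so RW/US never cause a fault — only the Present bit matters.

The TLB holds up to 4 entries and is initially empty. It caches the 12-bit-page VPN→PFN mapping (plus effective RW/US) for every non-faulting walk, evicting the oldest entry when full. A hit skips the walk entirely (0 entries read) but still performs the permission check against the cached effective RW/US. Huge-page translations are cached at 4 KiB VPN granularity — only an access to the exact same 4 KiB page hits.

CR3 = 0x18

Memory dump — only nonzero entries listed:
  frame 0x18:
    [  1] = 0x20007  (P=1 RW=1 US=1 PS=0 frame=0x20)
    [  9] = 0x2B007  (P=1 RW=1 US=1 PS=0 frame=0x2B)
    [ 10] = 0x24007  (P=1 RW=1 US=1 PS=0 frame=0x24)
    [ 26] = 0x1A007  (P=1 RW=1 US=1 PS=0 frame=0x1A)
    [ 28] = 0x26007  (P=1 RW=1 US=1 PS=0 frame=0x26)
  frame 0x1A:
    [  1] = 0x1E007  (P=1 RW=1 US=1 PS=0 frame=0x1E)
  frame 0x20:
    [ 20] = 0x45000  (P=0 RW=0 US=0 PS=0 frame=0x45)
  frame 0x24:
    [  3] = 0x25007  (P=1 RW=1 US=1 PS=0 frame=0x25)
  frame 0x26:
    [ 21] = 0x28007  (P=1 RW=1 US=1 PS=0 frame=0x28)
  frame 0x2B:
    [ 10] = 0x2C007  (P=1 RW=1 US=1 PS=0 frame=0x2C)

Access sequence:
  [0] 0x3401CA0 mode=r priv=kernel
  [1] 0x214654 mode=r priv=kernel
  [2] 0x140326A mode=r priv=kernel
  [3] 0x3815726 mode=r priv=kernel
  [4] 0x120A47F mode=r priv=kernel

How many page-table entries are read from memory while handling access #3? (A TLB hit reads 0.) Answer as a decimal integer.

Per-access translation:
#0 VA=0x3401CA0 (r,kernel):
  lvl0: tbl 0x18, slot 26 ⇒ 0x1A007 (P1/RW1/US1/PS0)
  lvl1: tbl 0x1A, slot 1 ⇒ 0x1E007 (P1/RW1/US1/PS0)
  ✓ 0x1ECA0  — 2 lookups
#1 VA=0x214654 (r,kernel):
  lvl0: tbl 0x18, slot 1 ⇒ 0x20007 (P1/RW1/US1/PS0)
  lvl1: tbl 0x20, slot 20 ⇒ 0x45000 (P0/RW0/US0/PS0)
  ✗ PAGE_NOT_PRESENT  [2 reads]
#2 VA=0x140326A (r,kernel):
  lvl0: tbl 0x18, slot 10 ⇒ 0x24007 (P1/RW1/US1/PS0)
  lvl1: tbl 0x24, slot 3 ⇒ 0x25007 (P1/RW1/US1/PS0)
  ✓ 0x2526A  — 2 lookups
#3 VA=0x3815726 (r,kernel):
  lvl0: tbl 0x18, slot 28 ⇒ 0x26007 (P1/RW1/US1/PS0)
  lvl1: tbl 0x26, slot 21 ⇒ 0x28007 (P1/RW1/US1/PS0)
  ✓ 0x28726  — 2 lookups
#4 VA=0x120A47F (r,kernel):
  lvl0: tbl 0x18, slot 9 ⇒ 0x2B007 (P1/RW1/US1/PS0)
  lvl1: tbl 0x2B, slot 10 ⇒ 0x2C007 (P1/RW1/US1/PS0)
  ✓ 0x2C47F  — 2 lookups

Entries read for #3: 2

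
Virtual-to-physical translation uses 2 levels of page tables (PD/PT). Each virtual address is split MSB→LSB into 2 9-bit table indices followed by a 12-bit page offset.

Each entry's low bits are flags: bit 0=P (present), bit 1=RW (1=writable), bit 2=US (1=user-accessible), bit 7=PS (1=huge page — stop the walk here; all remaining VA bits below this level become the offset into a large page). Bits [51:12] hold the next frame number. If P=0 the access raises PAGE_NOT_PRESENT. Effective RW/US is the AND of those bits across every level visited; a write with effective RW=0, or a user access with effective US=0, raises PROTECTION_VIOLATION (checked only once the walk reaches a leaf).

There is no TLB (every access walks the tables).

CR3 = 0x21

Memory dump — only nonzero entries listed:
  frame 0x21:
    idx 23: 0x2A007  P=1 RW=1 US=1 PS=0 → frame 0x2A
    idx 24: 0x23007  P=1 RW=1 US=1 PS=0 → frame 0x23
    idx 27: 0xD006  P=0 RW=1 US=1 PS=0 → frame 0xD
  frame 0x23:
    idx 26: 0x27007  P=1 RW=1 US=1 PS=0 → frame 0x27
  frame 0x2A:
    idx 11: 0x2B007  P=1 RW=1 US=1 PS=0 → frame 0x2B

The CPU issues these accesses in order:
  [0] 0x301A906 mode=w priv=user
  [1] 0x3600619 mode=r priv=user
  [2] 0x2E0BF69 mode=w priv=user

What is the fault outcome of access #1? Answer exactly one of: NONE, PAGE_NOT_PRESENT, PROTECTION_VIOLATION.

Per-access translation:
#0 VA=0x301A906 (w,user):
  L0 @0x21[24] → 0x23007  P=1,RW=1,US=1,PS=0
  L1 @0x23[26] → 0x27007  P=1,RW=1,US=1,PS=0
  ⇒ phys 0x27906  [2 reads]
#1 VA=0x3600619 (r,user):
  L0 @0x21[27] → 0xD006  P=0,RW=1,US=1,PS=0
  ⇒ fault: PAGE_NOT_PRESENT  — 1 lookups
#2 VA=0x2E0BF69 (w,user):
  L0 @0x21[23] → 0x2A007  P=1,RW=1,US=1,PS=0
  L1 @0x2A[11] → 0x2B007  P=1,RW=1,US=1,PS=0
  ⇒ phys 0x2BF69  [2 reads]

Access #1 fault: PAGE_NOT_PRESENT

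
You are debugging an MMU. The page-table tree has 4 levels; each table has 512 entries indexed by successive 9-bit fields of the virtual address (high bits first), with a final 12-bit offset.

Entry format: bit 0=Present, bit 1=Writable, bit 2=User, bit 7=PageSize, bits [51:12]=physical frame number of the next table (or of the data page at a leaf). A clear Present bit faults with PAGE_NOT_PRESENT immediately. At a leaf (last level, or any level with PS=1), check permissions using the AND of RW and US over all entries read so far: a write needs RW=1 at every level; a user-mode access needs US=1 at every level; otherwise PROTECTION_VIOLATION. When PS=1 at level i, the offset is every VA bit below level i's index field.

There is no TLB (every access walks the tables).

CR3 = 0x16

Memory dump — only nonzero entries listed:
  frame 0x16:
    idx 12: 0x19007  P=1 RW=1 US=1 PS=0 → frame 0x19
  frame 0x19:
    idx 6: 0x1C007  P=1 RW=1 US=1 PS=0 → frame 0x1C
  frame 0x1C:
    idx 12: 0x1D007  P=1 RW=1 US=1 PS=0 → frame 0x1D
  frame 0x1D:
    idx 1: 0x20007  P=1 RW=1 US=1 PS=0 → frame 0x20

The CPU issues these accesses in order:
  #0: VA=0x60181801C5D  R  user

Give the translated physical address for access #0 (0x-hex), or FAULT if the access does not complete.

Walk each access:
#0 VA=0x60181801C5D (r,user):
  L0 @0x16[12] → 0x19007  P=1,RW=1,US=1,PS=0
  L1 @0x19[6] → 0x1C007  P=1,RW=1,US=1,PS=0
  L2 @0x1C[12] → 0x1D007  P=1,RW=1,US=1,PS=0
  L3 @0x1D[1] → 0x20007  P=1,RW=1,US=1,PS=0
  ✓ 0x20C5D  — 4 lookups

Access #0 PA: 0x20C5D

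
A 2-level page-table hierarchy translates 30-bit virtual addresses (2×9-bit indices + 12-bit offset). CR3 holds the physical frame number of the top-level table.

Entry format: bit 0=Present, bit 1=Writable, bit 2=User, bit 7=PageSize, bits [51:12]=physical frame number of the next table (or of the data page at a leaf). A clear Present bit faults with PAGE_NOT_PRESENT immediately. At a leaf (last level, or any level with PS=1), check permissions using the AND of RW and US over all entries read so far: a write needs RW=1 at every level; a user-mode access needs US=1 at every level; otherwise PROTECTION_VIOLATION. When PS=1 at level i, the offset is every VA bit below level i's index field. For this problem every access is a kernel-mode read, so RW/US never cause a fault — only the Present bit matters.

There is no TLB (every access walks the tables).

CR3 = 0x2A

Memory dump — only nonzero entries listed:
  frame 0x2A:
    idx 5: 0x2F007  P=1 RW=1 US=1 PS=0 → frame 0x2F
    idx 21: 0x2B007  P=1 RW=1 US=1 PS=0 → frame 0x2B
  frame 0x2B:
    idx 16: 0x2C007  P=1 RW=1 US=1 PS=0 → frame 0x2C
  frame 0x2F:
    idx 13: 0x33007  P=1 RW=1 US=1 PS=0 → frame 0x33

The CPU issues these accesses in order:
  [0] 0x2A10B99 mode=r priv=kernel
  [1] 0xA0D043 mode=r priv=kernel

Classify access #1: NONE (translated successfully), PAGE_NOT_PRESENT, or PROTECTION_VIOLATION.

Trace:
#0 VA=0x2A10B99 (r,kernel):
  lvl0: tbl 0x2A, slot 21 ⇒ 0x2B007 (P1/RW1/US1/PS0)
  lvl1: tbl 0x2B, slot 16 ⇒ 0x2C007 (P1/RW1/US1/PS0)
  ⇒ phys 0x2CB99  [2 reads]
#1 VA=0xA0D043 (r,kernel):
  lvl0: tbl 0x2A, slot 5 ⇒ 0x2F007 (P1/RW1/US1/PS0)
  lvl1: tbl 0x2F, slot 13 ⇒ 0x33007 (P1/RW1/US1/PS0)
  ⇒ phys 0x33043  [2 reads]

Access #1 fault: NONE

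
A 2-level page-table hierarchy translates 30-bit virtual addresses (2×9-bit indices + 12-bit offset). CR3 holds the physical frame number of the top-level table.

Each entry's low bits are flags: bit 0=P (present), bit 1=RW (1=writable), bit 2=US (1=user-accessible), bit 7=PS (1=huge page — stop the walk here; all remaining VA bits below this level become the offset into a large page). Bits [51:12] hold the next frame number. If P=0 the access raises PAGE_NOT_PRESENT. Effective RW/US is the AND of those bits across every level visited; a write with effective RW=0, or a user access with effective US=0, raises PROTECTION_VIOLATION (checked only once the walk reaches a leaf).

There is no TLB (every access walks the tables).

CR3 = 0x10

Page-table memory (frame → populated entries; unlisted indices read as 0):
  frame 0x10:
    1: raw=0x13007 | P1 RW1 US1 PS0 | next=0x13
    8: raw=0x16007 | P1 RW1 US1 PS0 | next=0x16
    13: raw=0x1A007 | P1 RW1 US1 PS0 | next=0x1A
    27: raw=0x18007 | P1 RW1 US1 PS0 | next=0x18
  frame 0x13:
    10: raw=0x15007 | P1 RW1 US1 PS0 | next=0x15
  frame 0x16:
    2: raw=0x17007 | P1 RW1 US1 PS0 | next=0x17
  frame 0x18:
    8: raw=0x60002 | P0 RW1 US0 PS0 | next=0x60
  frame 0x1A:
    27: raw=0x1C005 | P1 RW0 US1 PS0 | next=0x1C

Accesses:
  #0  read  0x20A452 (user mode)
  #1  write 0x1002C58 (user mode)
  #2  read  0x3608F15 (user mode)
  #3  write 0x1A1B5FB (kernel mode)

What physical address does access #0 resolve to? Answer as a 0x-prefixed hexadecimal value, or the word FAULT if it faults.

Walk each access:
#0 VA=0x20A452 (r,user):
  L0 @0x10[1] → 0x13007  P=1,RW=1,US=1,PS=0
  L1 @0x13[10] → 0x15007  P=1,RW=1,US=1,PS=0
  ⇒ phys 0x15452  [2 reads]
#1 VA=0x1002C58 (w,user):
  L0 @0x10[8] → 0x16007  P=1,RW=1,US=1,PS=0
  L1 @0x16[2] → 0x17007  P=1,RW=1,US=1,PS=0
  ⇒ phys 0x17C58  [2 reads]
#2 VA=0x3608F15 (r,user):
  L0 @0x10[27] → 0x18007  P=1,RW=1,US=1,PS=0
  L1 @0x18[8] → 0x60002  P=0,RW=1,US=0,PS=0
  ⇒ fault: PAGE_NOT_PRESENT  — 2 lookups
#3 VA=0x1A1B5FB (w,kernel):
  L0 @0x10[13] → 0x1A007  P=1,RW=1,US=1,PS=0
  L1 @0x1A[27] → 0x1C005  P=1,RW=0,US=1,PS=0
  ⇒ fault: PROTECTION_VIOLATION  — 2 lookups

Access #0 PA: 0x15452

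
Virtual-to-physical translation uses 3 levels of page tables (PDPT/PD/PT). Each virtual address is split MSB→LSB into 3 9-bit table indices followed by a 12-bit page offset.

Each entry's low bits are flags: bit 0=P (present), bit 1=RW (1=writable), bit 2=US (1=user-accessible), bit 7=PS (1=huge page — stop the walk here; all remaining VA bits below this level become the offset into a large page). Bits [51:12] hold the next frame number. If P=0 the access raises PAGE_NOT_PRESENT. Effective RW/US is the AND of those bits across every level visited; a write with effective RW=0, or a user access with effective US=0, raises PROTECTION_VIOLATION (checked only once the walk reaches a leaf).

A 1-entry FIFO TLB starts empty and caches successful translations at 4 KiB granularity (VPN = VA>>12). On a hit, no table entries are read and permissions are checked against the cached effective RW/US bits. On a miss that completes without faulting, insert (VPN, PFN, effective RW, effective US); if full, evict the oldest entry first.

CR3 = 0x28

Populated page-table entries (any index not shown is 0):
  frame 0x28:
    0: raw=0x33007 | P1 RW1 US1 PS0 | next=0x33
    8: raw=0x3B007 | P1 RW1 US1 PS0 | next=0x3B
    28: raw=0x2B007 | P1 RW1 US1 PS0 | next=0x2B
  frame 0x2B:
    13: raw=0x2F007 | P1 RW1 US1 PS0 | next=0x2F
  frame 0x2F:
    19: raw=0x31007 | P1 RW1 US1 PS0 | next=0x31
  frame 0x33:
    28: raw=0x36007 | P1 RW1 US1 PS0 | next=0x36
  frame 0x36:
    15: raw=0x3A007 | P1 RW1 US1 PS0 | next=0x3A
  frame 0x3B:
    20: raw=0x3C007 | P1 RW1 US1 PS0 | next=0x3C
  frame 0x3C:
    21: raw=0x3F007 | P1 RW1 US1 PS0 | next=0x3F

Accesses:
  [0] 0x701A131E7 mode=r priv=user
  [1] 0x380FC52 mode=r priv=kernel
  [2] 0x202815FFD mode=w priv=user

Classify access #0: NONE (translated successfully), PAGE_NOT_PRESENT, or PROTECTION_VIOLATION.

Per-access translation:
#0 VA=0x701A131E7 (r,user):
  L0: frame=0x28 idx=28 entry=0x2B007 [P=1 RW=1 US=1 PS=0]
  L1: frame=0x2B idx=13 entry=0x2F007 [P=1 RW=1 US=1 PS=0]
  L2: frame=0x2F idx=19 entry=0x31007 [P=1 RW=1 US=1 PS=0]
  ✓ 0x311E7  — 3 lookups
#1 VA=0x380FC52 (r,kernel):
  L0: frame=0x28 idx=0 entry=0x33007 [P=1 RW=1 US=1 PS=0]
  L1: frame=0x33 idx=28 entry=0x36007 [P=1 RW=1 US=1 PS=0]
  L2: frame=0x36 idx=15 entry=0x3A007 [P=1 RW=1 US=1 PS=0]
  ✓ 0x3AC52  — 3 lookups
#2 VA=0x202815FFD (w,user):
  L0: frame=0x28 idx=8 entry=0x3B007 [P=1 RW=1 US=1 PS=0]
  L1: frame=0x3B idx=20 entry=0x3C007 [P=1 RW=1 US=1 PS=0]
  L2: frame=0x3C idx=21 entry=0x3F007 [P=1 RW=1 US=1 PS=0]
  ✓ 0x3FFFD  — 3 lookups

Access #0 fault: NONE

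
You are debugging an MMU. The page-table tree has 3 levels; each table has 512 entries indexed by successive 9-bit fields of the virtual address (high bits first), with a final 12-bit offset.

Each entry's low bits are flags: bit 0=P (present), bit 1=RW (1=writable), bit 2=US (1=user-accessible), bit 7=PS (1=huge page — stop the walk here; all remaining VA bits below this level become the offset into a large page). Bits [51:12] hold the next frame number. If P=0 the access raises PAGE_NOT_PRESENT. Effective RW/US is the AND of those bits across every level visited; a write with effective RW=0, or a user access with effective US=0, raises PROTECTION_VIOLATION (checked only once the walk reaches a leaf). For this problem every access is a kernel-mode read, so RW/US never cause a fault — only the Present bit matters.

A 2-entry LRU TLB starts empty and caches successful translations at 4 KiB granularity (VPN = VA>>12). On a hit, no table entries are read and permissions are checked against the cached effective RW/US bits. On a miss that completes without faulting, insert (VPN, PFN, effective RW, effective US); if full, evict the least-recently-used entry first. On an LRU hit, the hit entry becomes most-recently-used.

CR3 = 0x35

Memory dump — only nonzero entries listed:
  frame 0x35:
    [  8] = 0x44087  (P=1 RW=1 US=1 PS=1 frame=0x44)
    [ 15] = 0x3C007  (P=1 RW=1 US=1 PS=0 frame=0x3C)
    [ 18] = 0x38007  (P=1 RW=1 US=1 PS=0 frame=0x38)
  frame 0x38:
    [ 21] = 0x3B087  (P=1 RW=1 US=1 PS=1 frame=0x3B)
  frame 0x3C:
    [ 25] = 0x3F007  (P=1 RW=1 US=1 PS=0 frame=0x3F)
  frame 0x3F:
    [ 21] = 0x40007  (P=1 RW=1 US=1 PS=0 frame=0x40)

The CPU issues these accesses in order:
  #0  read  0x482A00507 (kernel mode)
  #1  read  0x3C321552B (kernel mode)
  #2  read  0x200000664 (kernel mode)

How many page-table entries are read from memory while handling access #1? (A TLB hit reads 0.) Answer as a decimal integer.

Trace:
#0 VA=0x482A00507 (r,kernel):
  lvl0: tbl 0x35, slot 18 ⇒ 0x38007 (P1/RW1/US1/PS0)
  lvl1: tbl 0x38, slot 21 ⇒ 0x3B087 (P1/RW1/US1/PS1)
  ⇒ phys 0x3B507 (huge @L1)  [2 reads]
#1 VA=0x3C321552B (r,kernel):
  lvl0: tbl 0x35, slot 15 ⇒ 0x3C007 (P1/RW1/US1/PS0)
  lvl1: tbl 0x3C, slot 25 ⇒ 0x3F007 (P1/RW1/US1/PS0)
  lvl2: tbl 0x3F, slot 21 ⇒ 0x40007 (P1/RW1/US1/PS0)
  ⇒ phys 0x4052B  [3 reads]
#2 VA=0x200000664 (r,kernel):
  lvl0: tbl 0x35, slot 8 ⇒ 0x44087 (P1/RW1/US1/PS1)
  ⇒ phys 0x44664 (huge @L0)  [1 reads]

Entries read for #1: 3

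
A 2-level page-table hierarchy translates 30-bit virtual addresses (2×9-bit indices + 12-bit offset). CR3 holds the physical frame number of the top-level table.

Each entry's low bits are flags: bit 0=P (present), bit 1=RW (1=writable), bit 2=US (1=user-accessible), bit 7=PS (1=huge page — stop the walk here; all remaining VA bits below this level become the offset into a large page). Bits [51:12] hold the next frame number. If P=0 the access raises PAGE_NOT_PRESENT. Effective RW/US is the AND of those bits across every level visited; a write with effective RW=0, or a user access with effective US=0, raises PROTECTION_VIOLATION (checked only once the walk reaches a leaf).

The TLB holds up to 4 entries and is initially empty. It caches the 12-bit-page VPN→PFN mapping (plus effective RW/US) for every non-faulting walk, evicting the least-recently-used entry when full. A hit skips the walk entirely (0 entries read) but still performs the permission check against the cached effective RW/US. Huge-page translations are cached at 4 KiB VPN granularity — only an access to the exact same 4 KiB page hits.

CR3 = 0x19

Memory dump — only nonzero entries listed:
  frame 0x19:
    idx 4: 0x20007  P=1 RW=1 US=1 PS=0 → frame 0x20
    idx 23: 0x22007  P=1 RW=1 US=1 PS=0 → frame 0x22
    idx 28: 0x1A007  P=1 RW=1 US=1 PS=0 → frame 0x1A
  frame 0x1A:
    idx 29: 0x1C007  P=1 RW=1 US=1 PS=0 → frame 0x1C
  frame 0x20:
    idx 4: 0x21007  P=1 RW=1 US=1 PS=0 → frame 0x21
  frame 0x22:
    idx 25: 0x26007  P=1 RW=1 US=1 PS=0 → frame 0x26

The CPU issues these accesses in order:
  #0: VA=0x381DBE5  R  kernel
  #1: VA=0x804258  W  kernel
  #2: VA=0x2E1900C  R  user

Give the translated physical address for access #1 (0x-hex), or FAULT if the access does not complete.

Per-access translation:
#0 VA=0x381DBE5 (r,kernel):
  lvl0: tbl 0x19, slot 28 ⇒ 0x1A007 (P1/RW1/US1/PS0)
  lvl1: tbl 0x1A, slot 29 ⇒ 0x1C007 (P1/RW1/US1/PS0)
  ✓ 0x1CBE5  — 2 lookups
#1 VA=0x804258 (w,kernel):
  lvl0: tbl 0x19, slot 4 ⇒ 0x20007 (P1/RW1/US1/PS0)
  lvl1: tbl 0x20, slot 4 ⇒ 0x21007 (P1/RW1/US1/PS0)
  ✓ 0x21258  — 2 lookups
#2 VA=0x2E1900C (r,user):
  lvl0: tbl 0x19, slot 23 ⇒ 0x22007 (P1/RW1/US1/PS0)
  lvl1: tbl 0x22, slot 25 ⇒ 0x26007 (P1/RW1/US1/PS0)
  ✓ 0x2600C  — 2 lookups

Access #1 PA: 0x21258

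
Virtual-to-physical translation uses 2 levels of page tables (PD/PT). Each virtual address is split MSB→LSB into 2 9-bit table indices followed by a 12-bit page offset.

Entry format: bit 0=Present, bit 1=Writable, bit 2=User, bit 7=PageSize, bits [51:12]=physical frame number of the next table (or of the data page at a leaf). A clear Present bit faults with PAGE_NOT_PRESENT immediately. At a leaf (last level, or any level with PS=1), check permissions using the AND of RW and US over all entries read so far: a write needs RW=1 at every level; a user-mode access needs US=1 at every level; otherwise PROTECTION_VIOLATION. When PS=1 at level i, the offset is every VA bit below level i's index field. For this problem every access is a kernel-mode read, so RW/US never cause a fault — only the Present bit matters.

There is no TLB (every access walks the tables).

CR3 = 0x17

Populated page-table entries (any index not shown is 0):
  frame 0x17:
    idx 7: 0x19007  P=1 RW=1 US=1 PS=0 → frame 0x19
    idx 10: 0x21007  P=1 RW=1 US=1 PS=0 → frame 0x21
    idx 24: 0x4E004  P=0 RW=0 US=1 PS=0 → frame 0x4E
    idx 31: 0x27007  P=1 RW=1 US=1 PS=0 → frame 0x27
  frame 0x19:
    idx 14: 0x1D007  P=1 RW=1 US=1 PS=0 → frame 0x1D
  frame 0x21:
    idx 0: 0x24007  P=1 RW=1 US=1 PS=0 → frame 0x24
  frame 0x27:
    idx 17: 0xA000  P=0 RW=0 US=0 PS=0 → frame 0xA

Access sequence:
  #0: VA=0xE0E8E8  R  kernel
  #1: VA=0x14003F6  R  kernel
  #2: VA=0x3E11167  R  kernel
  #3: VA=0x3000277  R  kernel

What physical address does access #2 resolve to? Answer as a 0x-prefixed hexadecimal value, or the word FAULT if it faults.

Per-access translation:
#0 VA=0xE0E8E8 (r,kernel):
  [0] read 0x17 idx=7: raw=0x19007 flags P=1 W=1 U=1 S=0
  [1] read 0x19 idx=14: raw=0x1D007 flags P=1 W=1 U=1 S=0
  → PA=0x1D8E8  (2 entries read)
#1 VA=0x14003F6 (r,kernel):
  [0] read 0x17 idx=10: raw=0x21007 flags P=1 W=1 U=1 S=0
  [1] read 0x21 idx=0: raw=0x24007 flags P=1 W=1 U=1 S=0
  → PA=0x243F6  (2 entries read)
#2 VA=0x3E11167 (r,kernel):
  [0] read 0x17 idx=31: raw=0x27007 flags P=1 W=1 U=1 S=0
  [1] read 0x27 idx=17: raw=0xA000 flags P=0 W=0 U=0 S=0
  → PAGE_NOT_PRESENT  (2 entries read)
#3 VA=0x3000277 (r,kernel):
  [0] read 0x17 idx=24: raw=0x4E004 flags P=0 W=0 U=1 S=0
  → PAGE_NOT_PRESENT  (1 entries read)

Access #2 PA: FAULT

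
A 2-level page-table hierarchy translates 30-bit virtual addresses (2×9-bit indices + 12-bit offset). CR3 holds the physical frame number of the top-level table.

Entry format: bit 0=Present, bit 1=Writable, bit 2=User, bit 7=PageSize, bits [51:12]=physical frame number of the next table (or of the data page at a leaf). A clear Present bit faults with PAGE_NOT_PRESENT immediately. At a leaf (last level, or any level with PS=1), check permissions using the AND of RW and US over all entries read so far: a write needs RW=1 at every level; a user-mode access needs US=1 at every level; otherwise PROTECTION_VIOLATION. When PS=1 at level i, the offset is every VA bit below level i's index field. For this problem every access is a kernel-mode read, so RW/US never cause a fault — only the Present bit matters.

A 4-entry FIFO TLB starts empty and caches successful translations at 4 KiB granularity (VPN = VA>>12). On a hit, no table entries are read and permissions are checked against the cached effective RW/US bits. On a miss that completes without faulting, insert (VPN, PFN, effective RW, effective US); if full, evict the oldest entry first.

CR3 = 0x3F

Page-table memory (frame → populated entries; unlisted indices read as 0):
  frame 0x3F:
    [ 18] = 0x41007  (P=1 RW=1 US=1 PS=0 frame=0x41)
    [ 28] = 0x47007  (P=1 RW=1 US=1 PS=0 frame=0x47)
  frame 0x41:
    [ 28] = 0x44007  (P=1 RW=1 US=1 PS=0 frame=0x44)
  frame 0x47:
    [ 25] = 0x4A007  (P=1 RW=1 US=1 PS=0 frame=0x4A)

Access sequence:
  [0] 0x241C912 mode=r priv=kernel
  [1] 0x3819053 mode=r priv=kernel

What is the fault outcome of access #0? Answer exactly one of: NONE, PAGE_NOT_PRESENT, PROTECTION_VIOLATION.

Per-access translation:
#0 VA=0x241C912 (r,kernel):
  lvl0: tbl 0x3F, slot 18 ⇒ 0x41007 (P1/RW1/US1/PS0)
  lvl1: tbl 0x41, slot 28 ⇒ 0x44007 (P1/RW1/US1/PS0)
  → PA=0x44912  (2 entries read)
#1 VA=0x3819053 (r,kernel):
  lvl0: tbl 0x3F, slot 28 ⇒ 0x47007 (P1/RW1/US1/PS0)
  lvl1: tbl 0x47, slot 25 ⇒ 0x4A007 (P1/RW1/US1/PS0)
  → PA=0x4A053  (2 entries read)

Access #0 fault: NONE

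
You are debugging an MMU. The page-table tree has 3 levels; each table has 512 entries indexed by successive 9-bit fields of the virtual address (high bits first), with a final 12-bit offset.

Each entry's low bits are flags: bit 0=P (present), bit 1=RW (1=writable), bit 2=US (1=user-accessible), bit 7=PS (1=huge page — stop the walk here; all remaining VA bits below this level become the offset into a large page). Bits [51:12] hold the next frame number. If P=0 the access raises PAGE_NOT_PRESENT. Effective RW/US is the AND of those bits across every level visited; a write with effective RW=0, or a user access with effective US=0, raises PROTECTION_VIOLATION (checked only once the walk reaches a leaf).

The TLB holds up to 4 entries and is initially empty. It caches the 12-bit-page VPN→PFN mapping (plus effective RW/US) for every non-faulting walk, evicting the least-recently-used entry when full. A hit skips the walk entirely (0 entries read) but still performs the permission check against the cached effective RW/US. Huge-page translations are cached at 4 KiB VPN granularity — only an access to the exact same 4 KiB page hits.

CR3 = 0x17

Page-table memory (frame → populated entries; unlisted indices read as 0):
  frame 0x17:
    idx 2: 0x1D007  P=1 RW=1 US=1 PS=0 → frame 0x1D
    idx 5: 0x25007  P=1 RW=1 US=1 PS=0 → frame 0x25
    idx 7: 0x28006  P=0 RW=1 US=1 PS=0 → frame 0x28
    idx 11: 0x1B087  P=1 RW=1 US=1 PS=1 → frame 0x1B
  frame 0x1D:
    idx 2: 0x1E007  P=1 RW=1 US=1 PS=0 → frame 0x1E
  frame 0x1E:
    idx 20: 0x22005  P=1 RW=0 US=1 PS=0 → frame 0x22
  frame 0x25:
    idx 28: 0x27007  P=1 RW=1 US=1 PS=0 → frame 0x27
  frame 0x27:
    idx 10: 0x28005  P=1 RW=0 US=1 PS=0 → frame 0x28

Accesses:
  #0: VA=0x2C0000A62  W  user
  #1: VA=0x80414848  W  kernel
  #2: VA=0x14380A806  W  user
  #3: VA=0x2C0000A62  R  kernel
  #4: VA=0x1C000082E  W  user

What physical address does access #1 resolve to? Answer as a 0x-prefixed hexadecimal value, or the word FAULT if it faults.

Walk each access:
#0 VA=0x2C0000A62 (w,user):
  L0: frame=0x17 idx=11 entry=0x1B087 [P=1 RW=1 US=1 PS=1]
  ⇒ phys 0x1BA62 (huge @L0)  [1 reads]
#1 VA=0x80414848 (w,kernel):
  L0: frame=0x17 idx=2 entry=0x1D007 [P=1 RW=1 US=1 PS=0]
  L1: frame=0x1D idx=2 entry=0x1E007 [P=1 RW=1 US=1 PS=0]
  L2: frame=0x1E idx=20 entry=0x22005 [P=1 RW=0 US=1 PS=0]
  ✗ PROTECTION_VIOLATION  [3 reads]
#2 VA=0x14380A806 (w,user):
  L0: frame=0x17 idx=5 entry=0x25007 [P=1 RW=1 US=1 PS=0]
  L1: frame=0x25 idx=28 entry=0x27007 [P=1 RW=1 US=1 PS=0]
  L2: frame=0x27 idx=10 entry=0x28005 [P=1 RW=0 US=1 PS=0]
  ✗ PROTECTION_VIOLATION  [3 reads]
#3 VA=0x2C0000A62 (r,kernel):
  TLB hit vpn=0x2C0000 → PA=0x1BA62
#4 VA=0x1C000082E (w,user):
  L0: frame=0x17 idx=7 entry=0x28006 [P=0 RW=1 US=1 PS=0]
  ✗ PAGE_NOT_PRESENT  [1 reads]

Access #1 PA: FAULT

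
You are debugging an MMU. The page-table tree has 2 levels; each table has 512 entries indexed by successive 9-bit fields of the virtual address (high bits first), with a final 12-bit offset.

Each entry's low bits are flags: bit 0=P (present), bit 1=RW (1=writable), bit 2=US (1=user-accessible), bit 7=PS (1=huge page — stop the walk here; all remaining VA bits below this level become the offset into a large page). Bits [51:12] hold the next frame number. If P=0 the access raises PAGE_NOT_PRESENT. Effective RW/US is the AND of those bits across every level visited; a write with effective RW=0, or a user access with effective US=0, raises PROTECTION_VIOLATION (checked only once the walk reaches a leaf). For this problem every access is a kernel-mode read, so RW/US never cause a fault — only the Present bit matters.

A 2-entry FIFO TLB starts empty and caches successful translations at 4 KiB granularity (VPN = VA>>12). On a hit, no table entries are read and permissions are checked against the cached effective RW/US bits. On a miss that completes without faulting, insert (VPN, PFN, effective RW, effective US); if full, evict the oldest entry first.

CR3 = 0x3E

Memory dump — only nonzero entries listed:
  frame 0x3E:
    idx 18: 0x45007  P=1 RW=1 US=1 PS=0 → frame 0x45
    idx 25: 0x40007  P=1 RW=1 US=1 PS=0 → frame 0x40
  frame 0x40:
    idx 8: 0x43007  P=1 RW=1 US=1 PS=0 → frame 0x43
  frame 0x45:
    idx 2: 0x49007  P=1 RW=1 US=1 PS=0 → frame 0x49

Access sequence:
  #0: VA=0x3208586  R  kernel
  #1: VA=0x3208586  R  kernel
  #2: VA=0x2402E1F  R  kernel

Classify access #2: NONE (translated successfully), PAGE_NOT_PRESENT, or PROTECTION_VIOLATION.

Trace:
#0 VA=0x3208586 (r,kernel):
  L0: frame=0x3E idx=25 entry=0x40007 [P=1 RW=1 US=1 PS=0]
  L1: frame=0x40 idx=8 entry=0x43007 [P=1 RW=1 US=1 PS=0]
  ✓ 0x43586  — 2 lookups
#1 VA=0x3208586 (r,kernel):
  TLB hit vpn=0x3208 → PA=0x43586
#2 VA=0x2402E1F (r,kernel):
  L0: frame=0x3E idx=18 entry=0x45007 [P=1 RW=1 US=1 PS=0]
  L1: frame=0x45 idx=2 entry=0x49007 [P=1 RW=1 US=1 PS=0]
  ✓ 0x49E1F  — 2 lookups

Access #2 fault: NONE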